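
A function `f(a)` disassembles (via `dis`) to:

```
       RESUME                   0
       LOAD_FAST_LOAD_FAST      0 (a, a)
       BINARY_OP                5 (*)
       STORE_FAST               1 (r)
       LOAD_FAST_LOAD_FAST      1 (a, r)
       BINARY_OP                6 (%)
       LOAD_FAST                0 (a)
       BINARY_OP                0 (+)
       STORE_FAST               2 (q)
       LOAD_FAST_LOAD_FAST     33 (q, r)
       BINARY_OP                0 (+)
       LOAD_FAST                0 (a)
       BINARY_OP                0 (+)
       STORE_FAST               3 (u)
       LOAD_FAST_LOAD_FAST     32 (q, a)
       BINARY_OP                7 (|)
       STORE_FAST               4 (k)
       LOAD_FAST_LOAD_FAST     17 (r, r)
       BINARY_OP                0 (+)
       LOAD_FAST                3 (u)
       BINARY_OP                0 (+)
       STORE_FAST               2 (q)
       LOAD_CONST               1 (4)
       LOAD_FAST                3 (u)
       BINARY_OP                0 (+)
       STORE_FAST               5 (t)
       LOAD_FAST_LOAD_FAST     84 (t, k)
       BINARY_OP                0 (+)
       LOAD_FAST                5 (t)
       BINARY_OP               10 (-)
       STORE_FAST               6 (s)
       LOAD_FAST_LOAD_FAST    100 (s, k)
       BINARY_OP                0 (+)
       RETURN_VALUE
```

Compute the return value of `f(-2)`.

-4

LOAD_FAST_LOAD_FAST a,a → push -2,-2. Stack: [-2, -2]
BINARY_OP * → -2 * -2 = 4. Stack: [4]
STORE_FAST r → r=4. Stack: []
LOAD_FAST_LOAD_FAST a,r → push -2,4. Stack: [-2, 4]
BINARY_OP % → -2 % 4 = 2. Stack: [2]
LOAD_FAST a → push -2. Stack: [2, -2]
BINARY_OP + → 2 + -2 = 0. Stack: [0]
STORE_FAST q → q=0. Stack: []
LOAD_FAST_LOAD_FAST q,r → push 0,4. Stack: [0, 4]
BINARY_OP + → 0 + 4 = 4. Stack: [4]
LOAD_FAST a → push -2. Stack: [4, -2]
BINARY_OP + → 4 + -2 = 2. Stack: [2]
STORE_FAST u → u=2. Stack: []
LOAD_FAST_LOAD_FAST q,a → push 0,-2. Stack: [0, -2]
BINARY_OP | → 0 | -2 = -2. Stack: [-2]
STORE_FAST k → k=-2. Stack: []
LOAD_FAST_LOAD_FAST r,r → push 4,4. Stack: [4, 4]
BINARY_OP + → 4 + 4 = 8. Stack: [8]
LOAD_FAST u → push 2. Stack: [8, 2]
BINARY_OP + → 8 + 2 = 10. Stack: [10]
STORE_FAST q → q=10. Stack: []
LOAD_CONST → push 4. Stack: [4]
LOAD_FAST u → push 2. Stack: [4, 2]
BINARY_OP + → 4 + 2 = 6. Stack: [6]
STORE_FAST t → t=6. Stack: []
LOAD_FAST_LOAD_FAST t,k → push 6,-2. Stack: [6, -2]
BINARY_OP + → 6 + -2 = 4. Stack: [4]
LOAD_FAST t → push 6. Stack: [4, 6]
BINARY_OP - → 4 - 6 = -2. Stack: [-2]
STORE_FAST s → s=-2. Stack: []
LOAD_FAST_LOAD_FAST s,k → push -2,-2. Stack: [-2, -2]
BINARY_OP + → -2 + -2 = -4. Stack: [-4]
RETURN_VALUE → return -4.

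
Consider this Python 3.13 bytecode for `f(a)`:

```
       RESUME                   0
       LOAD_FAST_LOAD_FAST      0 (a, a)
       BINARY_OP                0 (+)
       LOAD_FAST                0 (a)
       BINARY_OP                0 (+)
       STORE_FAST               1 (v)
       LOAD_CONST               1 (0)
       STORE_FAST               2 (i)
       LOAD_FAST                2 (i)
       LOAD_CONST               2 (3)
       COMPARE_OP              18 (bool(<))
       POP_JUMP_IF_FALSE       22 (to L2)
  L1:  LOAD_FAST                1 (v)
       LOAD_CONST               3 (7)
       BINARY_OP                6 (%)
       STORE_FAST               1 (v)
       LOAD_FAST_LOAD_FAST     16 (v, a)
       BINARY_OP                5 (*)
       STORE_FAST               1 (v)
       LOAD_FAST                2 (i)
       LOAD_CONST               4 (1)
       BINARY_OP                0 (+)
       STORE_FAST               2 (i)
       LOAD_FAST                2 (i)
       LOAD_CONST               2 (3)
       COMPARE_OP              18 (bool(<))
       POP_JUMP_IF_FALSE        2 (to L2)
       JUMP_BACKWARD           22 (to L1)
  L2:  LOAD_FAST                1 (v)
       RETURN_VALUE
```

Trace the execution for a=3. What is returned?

12

LOAD_FAST_LOAD_FAST a,a → push 3,3. Stack: [3, 3]
BINARY_OP + → 3 + 3 = 6. Stack: [6]
LOAD_FAST a → push 3. Stack: [6, 3]
BINARY_OP + → 6 + 3 = 9. Stack: [9]
STORE_FAST v → v=9. Stack: []
LOAD_CONST → push 0. Stack: [0]
STORE_FAST i → i=0. Stack: []
LOAD_FAST i → push 0. Stack: [0]
LOAD_CONST → push 3. Stack: [0, 3]
COMPARE_OP bool(<) → 0 vs 3 = True. Stack: [True]
POP_JUMP_IF_FALSE → pop True; no jump. Stack: []
LOAD_FAST v → push 9. Stack: [9]
LOAD_CONST → push 7. Stack: [9, 7]
BINARY_OP % → 9 % 7 = 2. Stack: [2]
STORE_FAST v → v=2. Stack: []
LOAD_FAST_LOAD_FAST v,a → push 2,3. Stack: [2, 3]
BINARY_OP * → 2 * 3 = 6. Stack: [6]
STORE_FAST v → v=6. Stack: []
LOAD_FAST i → push 0. Stack: [0]
LOAD_CONST → push 1. Stack: [0, 1]
BINARY_OP + → 0 + 1 = 1. Stack: [1]
STORE_FAST i → i=1. Stack: []
LOAD_FAST i → push 1. Stack: [1]
LOAD_CONST → push 3. Stack: [1, 3]
COMPARE_OP bool(<) → 1 vs 3 = True. Stack: [True]
POP_JUMP_IF_FALSE → pop True; no jump. Stack: []
LOAD_FAST v → push 6. Stack: [6]
LOAD_CONST → push 7. Stack: [6, 7]
BINARY_OP % → 6 % 7 = 6. Stack: [6]
STORE_FAST v → v=6. Stack: []
LOAD_FAST_LOAD_FAST v,a → push 6,3. Stack: [6, 3]
BINARY_OP * → 6 * 3 = 18. Stack: [18]
STORE_FAST v → v=18. Stack: []
LOAD_FAST i → push 1. Stack: [1]
LOAD_CONST → push 1. Stack: [1, 1]
BINARY_OP + → 1 + 1 = 2. Stack: [2]
STORE_FAST i → i=2. Stack: []
LOAD_FAST i → push 2. Stack: [2]
LOAD_CONST → push 3. Stack: [2, 3]
COMPARE_OP bool(<) → 2 vs 3 = True. Stack: [True]
POP_JUMP_IF_FALSE → pop True; no jump. Stack: []
LOAD_FAST v → push 18. Stack: [18]
LOAD_CONST → push 7. Stack: [18, 7]
BINARY_OP % → 18 % 7 = 4. Stack: [4]
STORE_FAST v → v=4. Stack: []
LOAD_FAST_LOAD_FAST v,a → push 4,3. Stack: [4, 3]
BINARY_OP * → 4 * 3 = 12. Stack: [12]
STORE_FAST v → v=12. Stack: []
LOAD_FAST i → push 2. Stack: [2]
LOAD_CONST → push 1. Stack: [2, 1]
BINARY_OP + → 2 + 1 = 3. Stack: [3]
STORE_FAST i → i=3. Stack: []
LOAD_FAST i → push 3. Stack: [3]
LOAD_CONST → push 3. Stack: [3, 3]
COMPARE_OP bool(<) → 3 vs 3 = False. Stack: [False]
POP_JUMP_IF_FALSE → pop False; jump. Stack: []
LOAD_FAST v → push 12. Stack: [12]
RETURN_VALUE → return 12.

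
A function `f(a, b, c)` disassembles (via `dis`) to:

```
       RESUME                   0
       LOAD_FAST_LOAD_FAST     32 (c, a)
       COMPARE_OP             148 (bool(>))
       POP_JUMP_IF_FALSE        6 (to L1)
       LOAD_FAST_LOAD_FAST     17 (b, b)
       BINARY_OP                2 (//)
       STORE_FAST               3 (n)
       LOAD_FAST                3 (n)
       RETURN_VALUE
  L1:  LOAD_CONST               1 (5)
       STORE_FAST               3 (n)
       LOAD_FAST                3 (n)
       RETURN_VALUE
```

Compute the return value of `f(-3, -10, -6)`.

LOAD_FAST_LOAD_FAST c,a → push -6,-3. Stack: [-6, -3]
COMPARE_OP bool(>) → -6 vs -3 = False. Stack: [False]
POP_JUMP_IF_FALSE → pop False; jump. Stack: []
LOAD_CONST → push 5. Stack: [5]
STORE_FAST n → n=5. Stack: []
LOAD_FAST n → push 5. Stack: [5]
RETURN_VALUE → return 5.

5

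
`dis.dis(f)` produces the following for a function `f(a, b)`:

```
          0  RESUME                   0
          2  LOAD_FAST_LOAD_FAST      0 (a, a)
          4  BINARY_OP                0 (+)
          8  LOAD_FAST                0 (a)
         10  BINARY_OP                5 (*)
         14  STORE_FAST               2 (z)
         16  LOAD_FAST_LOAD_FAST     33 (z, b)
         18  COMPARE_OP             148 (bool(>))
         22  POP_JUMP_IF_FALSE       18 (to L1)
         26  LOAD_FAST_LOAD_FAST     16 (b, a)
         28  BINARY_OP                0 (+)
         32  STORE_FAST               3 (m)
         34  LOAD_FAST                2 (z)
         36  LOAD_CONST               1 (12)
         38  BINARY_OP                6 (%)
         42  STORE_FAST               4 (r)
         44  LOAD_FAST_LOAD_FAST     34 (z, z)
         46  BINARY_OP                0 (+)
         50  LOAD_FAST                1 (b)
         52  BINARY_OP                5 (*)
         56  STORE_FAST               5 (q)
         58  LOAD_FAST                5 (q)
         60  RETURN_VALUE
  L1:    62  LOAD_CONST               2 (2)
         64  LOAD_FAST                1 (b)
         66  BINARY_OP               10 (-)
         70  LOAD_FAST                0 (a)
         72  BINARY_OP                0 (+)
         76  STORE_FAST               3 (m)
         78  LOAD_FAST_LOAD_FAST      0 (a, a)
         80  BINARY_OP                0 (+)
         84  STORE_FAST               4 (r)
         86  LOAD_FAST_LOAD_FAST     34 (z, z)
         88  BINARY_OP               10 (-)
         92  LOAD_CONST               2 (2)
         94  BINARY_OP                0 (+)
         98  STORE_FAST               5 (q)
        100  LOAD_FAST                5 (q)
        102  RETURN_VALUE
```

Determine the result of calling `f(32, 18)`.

LOAD_FAST_LOAD_FAST a,a → push 32,32. Stack: [32, 32]
BINARY_OP + → 32 + 32 = 64. Stack: [64]
LOAD_FAST a → push 32. Stack: [64, 32]
BINARY_OP * → 64 * 32 = 2048. Stack: [2048]
STORE_FAST z → z=2048. Stack: []
LOAD_FAST_LOAD_FAST z,b → push 2048,18. Stack: [2048, 18]
COMPARE_OP bool(>) → 2048 vs 18 = True. Stack: [True]
POP_JUMP_IF_FALSE → pop True; no jump. Stack: []
LOAD_FAST_LOAD_FAST b,a → push 18,32. Stack: [18, 32]
BINARY_OP + → 18 + 32 = 50. Stack: [50]
STORE_FAST m → m=50. Stack: []
LOAD_FAST z → push 2048. Stack: [2048]
LOAD_CONST → push 12. Stack: [2048, 12]
BINARY_OP % → 2048 % 12 = 8. Stack: [8]
STORE_FAST r → r=8. Stack: []
LOAD_FAST_LOAD_FAST z,z → push 2048,2048. Stack: [2048, 2048]
BINARY_OP + → 2048 + 2048 = 4096. Stack: [4096]
LOAD_FAST b → push 18. Stack: [4096, 18]
BINARY_OP * → 4096 * 18 = 73728. Stack: [73728]
STORE_FAST q → q=73728. Stack: []
LOAD_FAST q → push 73728. Stack: [73728]
RETURN_VALUE → return 73728.

73728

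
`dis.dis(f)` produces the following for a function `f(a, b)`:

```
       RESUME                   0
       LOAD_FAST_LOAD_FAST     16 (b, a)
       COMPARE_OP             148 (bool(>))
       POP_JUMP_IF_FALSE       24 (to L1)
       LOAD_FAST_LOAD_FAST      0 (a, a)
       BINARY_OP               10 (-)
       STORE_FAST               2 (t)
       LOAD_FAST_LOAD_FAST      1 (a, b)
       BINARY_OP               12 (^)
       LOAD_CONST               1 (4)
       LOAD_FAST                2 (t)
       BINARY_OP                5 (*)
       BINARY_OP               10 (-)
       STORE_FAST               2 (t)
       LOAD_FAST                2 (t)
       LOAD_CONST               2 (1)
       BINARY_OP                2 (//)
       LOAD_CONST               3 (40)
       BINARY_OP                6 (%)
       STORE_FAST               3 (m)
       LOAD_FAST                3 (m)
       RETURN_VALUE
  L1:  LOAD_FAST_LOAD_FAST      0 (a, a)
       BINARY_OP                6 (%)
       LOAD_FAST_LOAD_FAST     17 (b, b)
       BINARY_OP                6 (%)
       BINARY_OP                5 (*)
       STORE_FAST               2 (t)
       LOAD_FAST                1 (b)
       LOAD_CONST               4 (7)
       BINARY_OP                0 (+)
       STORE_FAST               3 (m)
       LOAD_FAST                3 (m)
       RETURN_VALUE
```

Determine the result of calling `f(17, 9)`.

16

LOAD_FAST_LOAD_FAST b,a → push 9,17. Stack: [9, 17]
COMPARE_OP bool(>) → 9 vs 17 = False. Stack: [False]
POP_JUMP_IF_FALSE → pop False; jump. Stack: []
LOAD_FAST_LOAD_FAST a,a → push 17,17. Stack: [17, 17]
BINARY_OP % → 17 % 17 = 0. Stack: [0]
LOAD_FAST_LOAD_FAST b,b → push 9,9. Stack: [0, 9, 9]
BINARY_OP % → 9 % 9 = 0. Stack: [0, 0]
BINARY_OP * → 0 * 0 = 0. Stack: [0]
STORE_FAST t → t=0. Stack: []
LOAD_FAST b → push 9. Stack: [9]
LOAD_CONST → push 7. Stack: [9, 7]
BINARY_OP + → 9 + 7 = 16. Stack: [16]
STORE_FAST m → m=16. Stack: []
LOAD_FAST m → push 16. Stack: [16]
RETURN_VALUE → return 16.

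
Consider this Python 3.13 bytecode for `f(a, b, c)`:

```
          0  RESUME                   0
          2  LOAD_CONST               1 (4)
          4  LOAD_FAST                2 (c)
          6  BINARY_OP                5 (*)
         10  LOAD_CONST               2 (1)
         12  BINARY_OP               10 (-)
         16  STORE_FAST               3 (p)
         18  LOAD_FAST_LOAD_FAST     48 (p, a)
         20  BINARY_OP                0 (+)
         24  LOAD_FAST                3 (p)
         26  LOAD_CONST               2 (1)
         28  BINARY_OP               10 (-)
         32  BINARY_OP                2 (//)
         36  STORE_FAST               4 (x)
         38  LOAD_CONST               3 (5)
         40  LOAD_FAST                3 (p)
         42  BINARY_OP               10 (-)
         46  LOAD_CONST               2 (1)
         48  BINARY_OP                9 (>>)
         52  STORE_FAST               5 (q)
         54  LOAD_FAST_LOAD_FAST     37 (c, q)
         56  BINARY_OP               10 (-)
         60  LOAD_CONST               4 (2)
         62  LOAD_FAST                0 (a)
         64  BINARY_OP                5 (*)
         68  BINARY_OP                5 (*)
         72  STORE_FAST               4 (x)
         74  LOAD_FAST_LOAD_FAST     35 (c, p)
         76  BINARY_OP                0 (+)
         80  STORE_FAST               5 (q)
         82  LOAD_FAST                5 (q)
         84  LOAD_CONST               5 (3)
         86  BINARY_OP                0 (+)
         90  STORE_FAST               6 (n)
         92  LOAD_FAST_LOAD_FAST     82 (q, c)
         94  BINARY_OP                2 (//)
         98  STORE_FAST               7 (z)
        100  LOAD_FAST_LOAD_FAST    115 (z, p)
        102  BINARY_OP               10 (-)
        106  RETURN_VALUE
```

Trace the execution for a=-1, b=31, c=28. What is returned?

-107

LOAD_CONST → push 4. Stack: [4]
LOAD_FAST c → push 28. Stack: [4, 28]
BINARY_OP * → 4 * 28 = 112. Stack: [112]
LOAD_CONST → push 1. Stack: [112, 1]
BINARY_OP - → 112 - 1 = 111. Stack: [111]
STORE_FAST p → p=111. Stack: []
LOAD_FAST_LOAD_FAST p,a → push 111,-1. Stack: [111, -1]
BINARY_OP + → 111 + -1 = 110. Stack: [110]
LOAD_FAST p → push 111. Stack: [110, 111]
LOAD_CONST → push 1. Stack: [110, 111, 1]
BINARY_OP - → 111 - 1 = 110. Stack: [110, 110]
BINARY_OP // → 110 // 110 = 1. Stack: [1]
STORE_FAST x → x=1. Stack: []
LOAD_CONST → push 5. Stack: [5]
LOAD_FAST p → push 111. Stack: [5, 111]
BINARY_OP - → 5 - 111 = -106. Stack: [-106]
LOAD_CONST → push 1. Stack: [-106, 1]
BINARY_OP >> → -106 >> 1 = -53. Stack: [-53]
STORE_FAST q → q=-53. Stack: []
LOAD_FAST_LOAD_FAST c,q → push 28,-53. Stack: [28, -53]
BINARY_OP - → 28 - -53 = 81. Stack: [81]
LOAD_CONST → push 2. Stack: [81, 2]
LOAD_FAST a → push -1. Stack: [81, 2, -1]
BINARY_OP * → 2 * -1 = -2. Stack: [81, -2]
BINARY_OP * → 81 * -2 = -162. Stack: [-162]
STORE_FAST x → x=-162. Stack: []
LOAD_FAST_LOAD_FAST c,p → push 28,111. Stack: [28, 111]
BINARY_OP + → 28 + 111 = 139. Stack: [139]
STORE_FAST q → q=139. Stack: []
LOAD_FAST q → push 139. Stack: [139]
LOAD_CONST → push 3. Stack: [139, 3]
BINARY_OP + → 139 + 3 = 142. Stack: [142]
STORE_FAST n → n=142. Stack: []
LOAD_FAST_LOAD_FAST q,c → push 139,28. Stack: [139, 28]
BINARY_OP // → 139 // 28 = 4. Stack: [4]
STORE_FAST z → z=4. Stack: []
LOAD_FAST_LOAD_FAST z,p → push 4,111. Stack: [4, 111]
BINARY_OP - → 4 - 111 = -107. Stack: [-107]
RETURN_VALUE → return -107.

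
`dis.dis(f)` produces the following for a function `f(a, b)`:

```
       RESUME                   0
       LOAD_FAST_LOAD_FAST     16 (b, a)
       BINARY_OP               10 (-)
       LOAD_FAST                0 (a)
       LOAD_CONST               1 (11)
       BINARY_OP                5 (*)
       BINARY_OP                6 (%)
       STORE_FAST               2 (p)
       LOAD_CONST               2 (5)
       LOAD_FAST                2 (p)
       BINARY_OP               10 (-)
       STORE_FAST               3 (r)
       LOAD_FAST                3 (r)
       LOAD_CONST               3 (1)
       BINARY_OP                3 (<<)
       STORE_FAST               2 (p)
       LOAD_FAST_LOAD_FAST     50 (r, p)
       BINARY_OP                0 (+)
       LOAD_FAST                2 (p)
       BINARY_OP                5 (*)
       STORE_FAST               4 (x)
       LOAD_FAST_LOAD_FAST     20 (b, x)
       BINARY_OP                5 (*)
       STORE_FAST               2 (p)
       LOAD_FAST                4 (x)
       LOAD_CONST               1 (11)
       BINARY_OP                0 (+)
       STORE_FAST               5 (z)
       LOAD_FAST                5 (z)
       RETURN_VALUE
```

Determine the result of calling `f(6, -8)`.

LOAD_FAST_LOAD_FAST b,a → push -8,6. Stack: [-8, 6]
BINARY_OP - → -8 - 6 = -14. Stack: [-14]
LOAD_FAST a → push 6. Stack: [-14, 6]
LOAD_CONST → push 11. Stack: [-14, 6, 11]
BINARY_OP * → 6 * 11 = 66. Stack: [-14, 66]
BINARY_OP % → -14 % 66 = 52. Stack: [52]
STORE_FAST p → p=52. Stack: []
LOAD_CONST → push 5. Stack: [5]
LOAD_FAST p → push 52. Stack: [5, 52]
BINARY_OP - → 5 - 52 = -47. Stack: [-47]
STORE_FAST r → r=-47. Stack: []
LOAD_FAST r → push -47. Stack: [-47]
LOAD_CONST → push 1. Stack: [-47, 1]
BINARY_OP << → -47 << 1 = -94. Stack: [-94]
STORE_FAST p → p=-94. Stack: []
LOAD_FAST_LOAD_FAST r,p → push -47,-94. Stack: [-47, -94]
BINARY_OP + → -47 + -94 = -141. Stack: [-141]
LOAD_FAST p → push -94. Stack: [-141, -94]
BINARY_OP * → -141 * -94 = 13254. Stack: [13254]
STORE_FAST x → x=13254. Stack: []
LOAD_FAST_LOAD_FAST b,x → push -8,13254. Stack: [-8, 13254]
BINARY_OP * → -8 * 13254 = -106032. Stack: [-106032]
STORE_FAST p → p=-106032. Stack: []
LOAD_FAST x → push 13254. Stack: [13254]
LOAD_CONST → push 11. Stack: [13254, 11]
BINARY_OP + → 13254 + 11 = 13265. Stack: [13265]
STORE_FAST z → z=13265. Stack: []
LOAD_FAST z → push 13265. Stack: [13265]
RETURN_VALUE → return 13265.

13265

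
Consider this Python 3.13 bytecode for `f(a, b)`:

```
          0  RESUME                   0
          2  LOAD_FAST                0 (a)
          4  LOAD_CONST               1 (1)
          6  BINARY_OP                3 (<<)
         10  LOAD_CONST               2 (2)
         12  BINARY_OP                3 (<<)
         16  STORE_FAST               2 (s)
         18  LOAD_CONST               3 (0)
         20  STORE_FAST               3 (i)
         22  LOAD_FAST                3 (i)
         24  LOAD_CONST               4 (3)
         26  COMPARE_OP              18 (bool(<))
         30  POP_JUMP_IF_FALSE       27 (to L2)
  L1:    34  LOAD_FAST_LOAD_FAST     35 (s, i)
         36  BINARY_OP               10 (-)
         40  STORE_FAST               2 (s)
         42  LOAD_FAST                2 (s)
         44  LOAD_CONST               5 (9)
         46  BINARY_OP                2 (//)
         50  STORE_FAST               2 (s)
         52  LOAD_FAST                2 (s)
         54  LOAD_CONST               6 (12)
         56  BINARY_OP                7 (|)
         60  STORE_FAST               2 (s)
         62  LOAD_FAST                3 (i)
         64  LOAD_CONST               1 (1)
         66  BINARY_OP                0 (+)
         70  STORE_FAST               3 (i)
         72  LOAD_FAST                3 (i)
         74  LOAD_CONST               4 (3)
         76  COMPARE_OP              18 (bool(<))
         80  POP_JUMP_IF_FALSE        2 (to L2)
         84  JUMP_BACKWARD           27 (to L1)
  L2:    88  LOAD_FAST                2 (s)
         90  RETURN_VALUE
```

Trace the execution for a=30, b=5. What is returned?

LOAD_FAST a → push 30
LOAD_CONST → push 1
BINARY_OP << → 30 << 1 = 60
LOAD_CONST → push 2
BINARY_OP << → 60 << 2 = 240
STORE_FAST s → s=240
LOAD_CONST → push 0
STORE_FAST i → i=0
LOAD_FAST i → push 0
LOAD_CONST → push 3
COMPARE_OP bool(<) → 0 vs 3 = True
POP_JUMP_IF_FALSE → pop True; no jump
LOAD_FAST_LOAD_FAST s,i → push 240,0
BINARY_OP - → 240 - 0 = 240
STORE_FAST s → s=240
LOAD_FAST s → push 240
LOAD_CONST → push 9
BINARY_OP // → 240 // 9 = 26
STORE_FAST s → s=26
LOAD_FAST s → push 26
LOAD_CONST → push 12
BINARY_OP | → 26 | 12 = 30
STORE_FAST s → s=30
LOAD_FAST i → push 0
LOAD_CONST → push 1
BINARY_OP + → 0 + 1 = 1
STORE_FAST i → i=1
LOAD_FAST i → push 1
LOAD_CONST → push 3
COMPARE_OP bool(<) → 1 vs 3 = True
POP_JUMP_IF_FALSE → pop True; no jump
LOAD_FAST_LOAD_FAST s,i → push 30,1
BINARY_OP - → 30 - 1 = 29
STORE_FAST s → s=29
LOAD_FAST s → push 29
LOAD_CONST → push 9
BINARY_OP // → 29 // 9 = 3
STORE_FAST s → s=3
LOAD_FAST s → push 3
LOAD_CONST → push 12
BINARY_OP | → 3 | 12 = 15
STORE_FAST s → s=15
LOAD_FAST i → push 1
LOAD_CONST → push 1
BINARY_OP + → 1 + 1 = 2
STORE_FAST i → i=2
LOAD_FAST i → push 2
LOAD_CONST → push 3
COMPARE_OP bool(<) → 2 vs 3 = True
POP_JUMP_IF_FALSE → pop True; no jump
LOAD_FAST_LOAD_FAST s,i → push 15,2
BINARY_OP - → 15 - 2 = 13
STORE_FAST s → s=13
LOAD_FAST s → push 13
LOAD_CONST → push 9
BINARY_OP // → 13 // 9 = 1
STORE_FAST s → s=1
LOAD_FAST s → push 1
LOAD_CONST → push 12
BINARY_OP | → 1 | 12 = 13
STORE_FAST s → s=13
LOAD_FAST i → push 2
LOAD_CONST → push 1
BINARY_OP + → 2 + 1 = 3
STORE_FAST i → i=3
LOAD_FAST i → push 3
LOAD_CONST → push 3
COMPARE_OP bool(<) → 3 vs 3 = False
POP_JUMP_IF_FALSE → pop False; jump
LOAD_FAST s → push 13
RETURN_VALUE → return 13.

13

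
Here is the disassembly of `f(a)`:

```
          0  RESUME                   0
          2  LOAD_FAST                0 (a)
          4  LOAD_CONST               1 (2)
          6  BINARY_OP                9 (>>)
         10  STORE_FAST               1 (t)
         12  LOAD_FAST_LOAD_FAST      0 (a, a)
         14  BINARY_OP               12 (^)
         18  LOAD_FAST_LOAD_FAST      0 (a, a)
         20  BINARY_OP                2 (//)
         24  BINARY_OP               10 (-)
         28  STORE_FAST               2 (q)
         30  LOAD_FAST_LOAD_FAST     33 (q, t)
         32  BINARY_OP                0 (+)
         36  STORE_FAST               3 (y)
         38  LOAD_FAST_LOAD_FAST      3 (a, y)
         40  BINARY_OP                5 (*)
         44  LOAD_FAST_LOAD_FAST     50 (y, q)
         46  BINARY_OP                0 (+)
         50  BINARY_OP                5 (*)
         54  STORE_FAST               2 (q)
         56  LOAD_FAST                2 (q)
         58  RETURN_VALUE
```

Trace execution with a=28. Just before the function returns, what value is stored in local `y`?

6

LOAD_FAST a → push 28. Stack: [28]
LOAD_CONST → push 2. Stack: [28, 2]
BINARY_OP >> → 28 >> 2 = 7. Stack: [7]
STORE_FAST t → t=7. Stack: []
LOAD_FAST_LOAD_FAST a,a → push 28,28. Stack: [28, 28]
BINARY_OP ^ → 28 ^ 28 = 0. Stack: [0]
LOAD_FAST_LOAD_FAST a,a → push 28,28. Stack: [0, 28, 28]
BINARY_OP // → 28 // 28 = 1. Stack: [0, 1]
BINARY_OP - → 0 - 1 = -1. Stack: [-1]
STORE_FAST q → q=-1. Stack: []
LOAD_FAST_LOAD_FAST q,t → push -1,7. Stack: [-1, 7]
BINARY_OP + → -1 + 7 = 6. Stack: [6]
STORE_FAST y → y=6. Stack: []
LOAD_FAST_LOAD_FAST a,y → push 28,6. Stack: [28, 6]
BINARY_OP * → 28 * 6 = 168. Stack: [168]
LOAD_FAST_LOAD_FAST y,q → push 6,-1. Stack: [168, 6, -1]
BINARY_OP + → 6 + -1 = 5. Stack: [168, 5]
BINARY_OP * → 168 * 5 = 840. Stack: [840]
STORE_FAST q → q=840. Stack: []
LOAD_FAST q → push 840. Stack: [840]
RETURN_VALUE → return 840.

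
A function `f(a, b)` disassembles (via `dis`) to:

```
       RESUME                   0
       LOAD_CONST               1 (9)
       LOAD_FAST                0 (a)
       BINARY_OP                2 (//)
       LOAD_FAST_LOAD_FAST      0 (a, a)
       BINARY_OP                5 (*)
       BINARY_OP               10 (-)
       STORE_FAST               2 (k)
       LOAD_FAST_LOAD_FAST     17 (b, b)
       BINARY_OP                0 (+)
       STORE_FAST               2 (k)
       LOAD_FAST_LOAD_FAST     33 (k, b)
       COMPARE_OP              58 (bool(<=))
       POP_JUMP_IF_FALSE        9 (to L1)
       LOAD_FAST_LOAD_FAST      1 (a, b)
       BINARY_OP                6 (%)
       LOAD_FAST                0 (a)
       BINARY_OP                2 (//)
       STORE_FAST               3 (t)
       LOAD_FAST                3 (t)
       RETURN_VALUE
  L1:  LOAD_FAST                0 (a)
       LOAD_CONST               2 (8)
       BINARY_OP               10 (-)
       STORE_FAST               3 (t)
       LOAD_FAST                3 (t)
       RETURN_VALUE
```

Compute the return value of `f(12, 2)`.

LOAD_CONST → push 9. Stack: [9]
LOAD_FAST a → push 12. Stack: [9, 12]
BINARY_OP // → 9 // 12 = 0. Stack: [0]
LOAD_FAST_LOAD_FAST a,a → push 12,12. Stack: [0, 12, 12]
BINARY_OP * → 12 * 12 = 144. Stack: [0, 144]
BINARY_OP - → 0 - 144 = -144. Stack: [-144]
STORE_FAST k → k=-144. Stack: []
LOAD_FAST_LOAD_FAST b,b → push 2,2. Stack: [2, 2]
BINARY_OP + → 2 + 2 = 4. Stack: [4]
STORE_FAST k → k=4. Stack: []
LOAD_FAST_LOAD_FAST k,b → push 4,2. Stack: [4, 2]
COMPARE_OP bool(<=) → 4 vs 2 = False. Stack: [False]
POP_JUMP_IF_FALSE → pop False; jump. Stack: []
LOAD_FAST a → push 12. Stack: [12]
LOAD_CONST → push 8. Stack: [12, 8]
BINARY_OP - → 12 - 8 = 4. Stack: [4]
STORE_FAST t → t=4. Stack: []
LOAD_FAST t → push 4. Stack: [4]
RETURN_VALUE → return 4.

4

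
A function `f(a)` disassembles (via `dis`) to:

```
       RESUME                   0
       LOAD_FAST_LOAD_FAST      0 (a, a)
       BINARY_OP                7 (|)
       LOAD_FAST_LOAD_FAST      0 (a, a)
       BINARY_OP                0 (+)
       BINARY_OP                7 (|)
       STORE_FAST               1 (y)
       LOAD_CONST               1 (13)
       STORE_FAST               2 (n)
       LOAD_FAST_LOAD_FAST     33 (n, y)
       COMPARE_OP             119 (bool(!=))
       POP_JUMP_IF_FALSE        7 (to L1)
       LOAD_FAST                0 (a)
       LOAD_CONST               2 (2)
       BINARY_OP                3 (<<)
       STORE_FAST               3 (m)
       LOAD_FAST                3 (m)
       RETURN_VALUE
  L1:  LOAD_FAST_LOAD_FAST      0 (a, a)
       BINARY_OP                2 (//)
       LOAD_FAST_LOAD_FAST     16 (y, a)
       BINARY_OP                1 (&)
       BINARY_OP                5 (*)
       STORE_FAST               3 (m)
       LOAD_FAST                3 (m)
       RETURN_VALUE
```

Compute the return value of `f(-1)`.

-4

LOAD_FAST_LOAD_FAST a,a → push -1,-1. Stack: [-1, -1]
BINARY_OP | → -1 | -1 = -1. Stack: [-1]
LOAD_FAST_LOAD_FAST a,a → push -1,-1. Stack: [-1, -1, -1]
BINARY_OP + → -1 + -1 = -2. Stack: [-1, -2]
BINARY_OP | → -1 | -2 = -1. Stack: [-1]
STORE_FAST y → y=-1. Stack: []
LOAD_CONST → push 13. Stack: [13]
STORE_FAST n → n=13. Stack: []
LOAD_FAST_LOAD_FAST n,y → push 13,-1. Stack: [13, -1]
COMPARE_OP bool(!=) → 13 vs -1 = True. Stack: [True]
POP_JUMP_IF_FALSE → pop True; no jump. Stack: []
LOAD_FAST a → push -1. Stack: [-1]
LOAD_CONST → push 2. Stack: [-1, 2]
BINARY_OP << → -1 << 2 = -4. Stack: [-4]
STORE_FAST m → m=-4. Stack: []
LOAD_FAST m → push -4. Stack: [-4]
RETURN_VALUE → return -4.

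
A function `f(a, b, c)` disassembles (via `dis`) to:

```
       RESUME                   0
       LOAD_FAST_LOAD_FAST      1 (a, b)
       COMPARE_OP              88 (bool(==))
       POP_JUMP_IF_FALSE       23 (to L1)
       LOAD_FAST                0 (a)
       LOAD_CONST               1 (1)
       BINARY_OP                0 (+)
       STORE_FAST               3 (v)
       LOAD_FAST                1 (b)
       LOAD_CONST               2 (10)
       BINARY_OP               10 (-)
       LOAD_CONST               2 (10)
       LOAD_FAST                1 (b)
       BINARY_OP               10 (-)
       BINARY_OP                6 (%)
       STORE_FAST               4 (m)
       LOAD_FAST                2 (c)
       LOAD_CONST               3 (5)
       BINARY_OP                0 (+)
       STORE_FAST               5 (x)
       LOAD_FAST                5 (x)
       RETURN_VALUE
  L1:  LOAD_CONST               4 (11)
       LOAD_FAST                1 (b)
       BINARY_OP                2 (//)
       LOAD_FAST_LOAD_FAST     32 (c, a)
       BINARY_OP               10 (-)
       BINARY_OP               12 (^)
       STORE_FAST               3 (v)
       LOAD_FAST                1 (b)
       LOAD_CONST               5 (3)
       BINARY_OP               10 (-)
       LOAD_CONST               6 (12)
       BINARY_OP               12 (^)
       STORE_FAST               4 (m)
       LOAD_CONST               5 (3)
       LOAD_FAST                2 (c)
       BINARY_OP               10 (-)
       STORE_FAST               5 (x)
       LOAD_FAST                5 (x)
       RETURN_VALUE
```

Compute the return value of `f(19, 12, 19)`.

-16

LOAD_FAST_LOAD_FAST a,b → push 19,12. Stack: [19, 12]
COMPARE_OP bool(==) → 19 vs 12 = False. Stack: [False]
POP_JUMP_IF_FALSE → pop False; jump. Stack: []
LOAD_CONST → push 11. Stack: [11]
LOAD_FAST b → push 12. Stack: [11, 12]
BINARY_OP // → 11 // 12 = 0. Stack: [0]
LOAD_FAST_LOAD_FAST c,a → push 19,19. Stack: [0, 19, 19]
BINARY_OP - → 19 - 19 = 0. Stack: [0, 0]
BINARY_OP ^ → 0 ^ 0 = 0. Stack: [0]
STORE_FAST v → v=0. Stack: []
LOAD_FAST b → push 12. Stack: [12]
LOAD_CONST → push 3. Stack: [12, 3]
BINARY_OP - → 12 - 3 = 9. Stack: [9]
LOAD_CONST → push 12. Stack: [9, 12]
BINARY_OP ^ → 9 ^ 12 = 5. Stack: [5]
STORE_FAST m → m=5. Stack: []
LOAD_CONST → push 3. Stack: [3]
LOAD_FAST c → push 19. Stack: [3, 19]
BINARY_OP - → 3 - 19 = -16. Stack: [-16]
STORE_FAST x → x=-16. Stack: []
LOAD_FAST x → push -16. Stack: [-16]
RETURN_VALUE → return -16.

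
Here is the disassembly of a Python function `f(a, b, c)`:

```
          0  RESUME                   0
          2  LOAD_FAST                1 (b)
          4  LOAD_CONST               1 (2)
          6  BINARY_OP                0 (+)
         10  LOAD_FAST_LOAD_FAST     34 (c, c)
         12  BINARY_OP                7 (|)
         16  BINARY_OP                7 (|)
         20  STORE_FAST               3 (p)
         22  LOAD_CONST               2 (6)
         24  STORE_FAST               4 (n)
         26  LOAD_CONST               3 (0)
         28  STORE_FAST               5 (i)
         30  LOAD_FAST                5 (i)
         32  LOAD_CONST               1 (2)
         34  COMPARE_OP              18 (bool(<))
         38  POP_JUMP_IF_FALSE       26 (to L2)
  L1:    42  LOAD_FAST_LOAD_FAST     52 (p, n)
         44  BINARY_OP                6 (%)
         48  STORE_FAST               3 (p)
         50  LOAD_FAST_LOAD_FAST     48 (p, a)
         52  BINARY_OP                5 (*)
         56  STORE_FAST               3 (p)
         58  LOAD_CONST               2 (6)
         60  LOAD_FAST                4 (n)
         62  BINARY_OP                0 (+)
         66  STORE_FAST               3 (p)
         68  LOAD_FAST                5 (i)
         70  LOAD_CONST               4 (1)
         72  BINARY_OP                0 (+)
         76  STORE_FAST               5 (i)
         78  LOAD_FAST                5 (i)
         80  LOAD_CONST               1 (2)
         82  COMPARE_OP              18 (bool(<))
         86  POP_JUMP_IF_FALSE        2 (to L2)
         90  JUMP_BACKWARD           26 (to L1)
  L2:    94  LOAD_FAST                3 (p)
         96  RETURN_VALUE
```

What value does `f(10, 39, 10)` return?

LOAD_FAST b → push 39. Stack: [39]
LOAD_CONST → push 2. Stack: [39, 2]
BINARY_OP + → 39 + 2 = 41. Stack: [41]
LOAD_FAST_LOAD_FAST c,c → push 10,10. Stack: [41, 10, 10]
BINARY_OP | → 10 | 10 = 10. Stack: [41, 10]
BINARY_OP | → 41 | 10 = 43. Stack: [43]
STORE_FAST p → p=43. Stack: []
LOAD_CONST → push 6. Stack: [6]
STORE_FAST n → n=6. Stack: []
LOAD_CONST → push 0. Stack: [0]
STORE_FAST i → i=0. Stack: []
LOAD_FAST i → push 0. Stack: [0]
LOAD_CONST → push 2. Stack: [0, 2]
COMPARE_OP bool(<) → 0 vs 2 = True. Stack: [True]
POP_JUMP_IF_FALSE → pop True; no jump. Stack: []
LOAD_FAST_LOAD_FAST p,n → push 43,6. Stack: [43, 6]
BINARY_OP % → 43 % 6 = 1. Stack: [1]
STORE_FAST p → p=1. Stack: []
LOAD_FAST_LOAD_FAST p,a → push 1,10. Stack: [1, 10]
BINARY_OP * → 1 * 10 = 10. Stack: [10]
STORE_FAST p → p=10. Stack: []
LOAD_CONST → push 6. Stack: [6]
LOAD_FAST n → push 6. Stack: [6, 6]
BINARY_OP + → 6 + 6 = 12. Stack: [12]
STORE_FAST p → p=12. Stack: []
LOAD_FAST i → push 0. Stack: [0]
LOAD_CONST → push 1. Stack: [0, 1]
BINARY_OP + → 0 + 1 = 1. Stack: [1]
STORE_FAST i → i=1. Stack: []
LOAD_FAST i → push 1. Stack: [1]
LOAD_CONST → push 2. Stack: [1, 2]
COMPARE_OP bool(<) → 1 vs 2 = True. Stack: [True]
POP_JUMP_IF_FALSE → pop True; no jump. Stack: []
LOAD_FAST_LOAD_FAST p,n → push 12,6. Stack: [12, 6]
BINARY_OP % → 12 % 6 = 0. Stack: [0]
STORE_FAST p → p=0. Stack: []
LOAD_FAST_LOAD_FAST p,a → push 0,10. Stack: [0, 10]
BINARY_OP * → 0 * 10 = 0. Stack: [0]
STORE_FAST p → p=0. Stack: []
LOAD_CONST → push 6. Stack: [6]
LOAD_FAST n → push 6. Stack: [6, 6]
BINARY_OP + → 6 + 6 = 12. Stack: [12]
STORE_FAST p → p=12. Stack: []
LOAD_FAST i → push 1. Stack: [1]
LOAD_CONST → push 1. Stack: [1, 1]
BINARY_OP + → 1 + 1 = 2. Stack: [2]
STORE_FAST i → i=2. Stack: []
LOAD_FAST i → push 2. Stack: [2]
LOAD_CONST → push 2. Stack: [2, 2]
COMPARE_OP bool(<) → 2 vs 2 = False. Stack: [False]
POP_JUMP_IF_FALSE → pop False; jump. Stack: []
LOAD_FAST p → push 12. Stack: [12]
RETURN_VALUE → return 12.

12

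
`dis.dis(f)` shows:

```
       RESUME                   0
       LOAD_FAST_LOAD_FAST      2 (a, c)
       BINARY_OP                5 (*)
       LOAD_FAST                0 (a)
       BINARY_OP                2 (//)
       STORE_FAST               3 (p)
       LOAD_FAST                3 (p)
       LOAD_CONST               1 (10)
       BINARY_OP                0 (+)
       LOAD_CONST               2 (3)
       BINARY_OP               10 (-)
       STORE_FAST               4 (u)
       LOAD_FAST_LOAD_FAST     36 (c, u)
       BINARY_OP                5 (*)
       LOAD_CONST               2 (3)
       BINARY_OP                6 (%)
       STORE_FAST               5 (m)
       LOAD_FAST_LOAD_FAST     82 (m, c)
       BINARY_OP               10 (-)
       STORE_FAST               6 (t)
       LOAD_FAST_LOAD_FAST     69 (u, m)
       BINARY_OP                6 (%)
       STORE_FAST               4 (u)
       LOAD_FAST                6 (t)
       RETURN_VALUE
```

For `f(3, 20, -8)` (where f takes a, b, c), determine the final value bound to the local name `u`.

1

LOAD_FAST_LOAD_FAST a,c → push 3,-8. Stack: [3, -8]
BINARY_OP * → 3 * -8 = -24. Stack: [-24]
LOAD_FAST a → push 3. Stack: [-24, 3]
BINARY_OP // → -24 // 3 = -8. Stack: [-8]
STORE_FAST p → p=-8. Stack: []
LOAD_FAST p → push -8. Stack: [-8]
LOAD_CONST → push 10. Stack: [-8, 10]
BINARY_OP + → -8 + 10 = 2. Stack: [2]
LOAD_CONST → push 3. Stack: [2, 3]
BINARY_OP - → 2 - 3 = -1. Stack: [-1]
STORE_FAST u → u=-1. Stack: []
LOAD_FAST_LOAD_FAST c,u → push -8,-1. Stack: [-8, -1]
BINARY_OP * → -8 * -1 = 8. Stack: [8]
LOAD_CONST → push 3. Stack: [8, 3]
BINARY_OP % → 8 % 3 = 2. Stack: [2]
STORE_FAST m → m=2. Stack: []
LOAD_FAST_LOAD_FAST m,c → push 2,-8. Stack: [2, -8]
BINARY_OP - → 2 - -8 = 10. Stack: [10]
STORE_FAST t → t=10. Stack: []
LOAD_FAST_LOAD_FAST u,m → push -1,2. Stack: [-1, 2]
BINARY_OP % → -1 % 2 = 1. Stack: [1]
STORE_FAST u → u=1. Stack: []
LOAD_FAST t → push 10. Stack: [10]
RETURN_VALUE → return 10.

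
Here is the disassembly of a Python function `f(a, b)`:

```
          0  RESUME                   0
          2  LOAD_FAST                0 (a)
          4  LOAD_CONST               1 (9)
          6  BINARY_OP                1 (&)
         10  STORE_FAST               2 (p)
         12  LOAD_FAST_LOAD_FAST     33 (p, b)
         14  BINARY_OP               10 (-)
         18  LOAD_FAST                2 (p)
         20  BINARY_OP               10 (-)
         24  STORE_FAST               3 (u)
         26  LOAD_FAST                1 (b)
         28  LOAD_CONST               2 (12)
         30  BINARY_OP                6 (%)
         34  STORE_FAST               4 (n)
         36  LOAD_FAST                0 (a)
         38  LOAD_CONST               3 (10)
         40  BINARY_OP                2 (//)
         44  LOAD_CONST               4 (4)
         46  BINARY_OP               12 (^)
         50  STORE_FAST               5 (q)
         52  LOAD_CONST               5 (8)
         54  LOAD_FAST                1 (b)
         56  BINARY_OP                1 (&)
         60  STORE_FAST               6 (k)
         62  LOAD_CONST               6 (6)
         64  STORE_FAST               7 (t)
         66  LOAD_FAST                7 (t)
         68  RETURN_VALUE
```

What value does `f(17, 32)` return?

LOAD_FAST a → push 17. Stack: [17]
LOAD_CONST → push 9. Stack: [17, 9]
BINARY_OP & → 17 & 9 = 1. Stack: [1]
STORE_FAST p → p=1. Stack: []
LOAD_FAST_LOAD_FAST p,b → push 1,32. Stack: [1, 32]
BINARY_OP - → 1 - 32 = -31. Stack: [-31]
LOAD_FAST p → push 1. Stack: [-31, 1]
BINARY_OP - → -31 - 1 = -32. Stack: [-32]
STORE_FAST u → u=-32. Stack: []
LOAD_FAST b → push 32. Stack: [32]
LOAD_CONST → push 12. Stack: [32, 12]
BINARY_OP % → 32 % 12 = 8. Stack: [8]
STORE_FAST n → n=8. Stack: []
LOAD_FAST a → push 17. Stack: [17]
LOAD_CONST → push 10. Stack: [17, 10]
BINARY_OP // → 17 // 10 = 1. Stack: [1]
LOAD_CONST → push 4. Stack: [1, 4]
BINARY_OP ^ → 1 ^ 4 = 5. Stack: [5]
STORE_FAST q → q=5. Stack: []
LOAD_CONST → push 8. Stack: [8]
LOAD_FAST b → push 32. Stack: [8, 32]
BINARY_OP & → 8 & 32 = 0. Stack: [0]
STORE_FAST k → k=0. Stack: []
LOAD_CONST → push 6. Stack: [6]
STORE_FAST t → t=6. Stack: []
LOAD_FAST t → push 6. Stack: [6]
RETURN_VALUE → return 6.

6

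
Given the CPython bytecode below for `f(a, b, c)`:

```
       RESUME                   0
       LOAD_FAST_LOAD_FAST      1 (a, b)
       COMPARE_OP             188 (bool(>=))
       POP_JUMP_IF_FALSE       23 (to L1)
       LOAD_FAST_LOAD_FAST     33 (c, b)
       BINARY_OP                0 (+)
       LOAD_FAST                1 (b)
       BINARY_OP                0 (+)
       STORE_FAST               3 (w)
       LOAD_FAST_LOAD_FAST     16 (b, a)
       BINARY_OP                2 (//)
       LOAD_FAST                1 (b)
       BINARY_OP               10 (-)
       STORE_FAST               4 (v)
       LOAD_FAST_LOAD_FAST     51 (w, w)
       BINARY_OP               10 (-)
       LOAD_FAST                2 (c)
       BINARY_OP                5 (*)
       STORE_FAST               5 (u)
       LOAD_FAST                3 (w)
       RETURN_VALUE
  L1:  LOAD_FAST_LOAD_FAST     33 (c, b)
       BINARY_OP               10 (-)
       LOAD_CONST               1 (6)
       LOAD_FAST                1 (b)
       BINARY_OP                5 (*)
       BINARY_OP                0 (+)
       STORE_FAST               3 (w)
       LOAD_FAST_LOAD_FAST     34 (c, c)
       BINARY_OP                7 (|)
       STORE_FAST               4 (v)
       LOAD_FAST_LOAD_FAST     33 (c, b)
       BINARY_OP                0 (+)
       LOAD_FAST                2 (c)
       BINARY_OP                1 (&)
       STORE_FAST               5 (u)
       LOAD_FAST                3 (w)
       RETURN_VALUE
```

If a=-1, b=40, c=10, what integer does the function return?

210

LOAD_FAST_LOAD_FAST a,b → push -1,40. Stack: [-1, 40]
COMPARE_OP bool(>=) → -1 vs 40 = False. Stack: [False]
POP_JUMP_IF_FALSE → pop False; jump. Stack: []
LOAD_FAST_LOAD_FAST c,b → push 10,40. Stack: [10, 40]
BINARY_OP - → 10 - 40 = -30. Stack: [-30]
LOAD_CONST → push 6. Stack: [-30, 6]
LOAD_FAST b → push 40. Stack: [-30, 6, 40]
BINARY_OP * → 6 * 40 = 240. Stack: [-30, 240]
BINARY_OP + → -30 + 240 = 210. Stack: [210]
STORE_FAST w → w=210. Stack: []
LOAD_FAST_LOAD_FAST c,c → push 10,10. Stack: [10, 10]
BINARY_OP | → 10 | 10 = 10. Stack: [10]
STORE_FAST v → v=10. Stack: []
LOAD_FAST_LOAD_FAST c,b → push 10,40. Stack: [10, 40]
BINARY_OP + → 10 + 40 = 50. Stack: [50]
LOAD_FAST c → push 10. Stack: [50, 10]
BINARY_OP & → 50 & 10 = 2. Stack: [2]
STORE_FAST u → u=2. Stack: []
LOAD_FAST w → push 210. Stack: [210]
RETURN_VALUE → return 210.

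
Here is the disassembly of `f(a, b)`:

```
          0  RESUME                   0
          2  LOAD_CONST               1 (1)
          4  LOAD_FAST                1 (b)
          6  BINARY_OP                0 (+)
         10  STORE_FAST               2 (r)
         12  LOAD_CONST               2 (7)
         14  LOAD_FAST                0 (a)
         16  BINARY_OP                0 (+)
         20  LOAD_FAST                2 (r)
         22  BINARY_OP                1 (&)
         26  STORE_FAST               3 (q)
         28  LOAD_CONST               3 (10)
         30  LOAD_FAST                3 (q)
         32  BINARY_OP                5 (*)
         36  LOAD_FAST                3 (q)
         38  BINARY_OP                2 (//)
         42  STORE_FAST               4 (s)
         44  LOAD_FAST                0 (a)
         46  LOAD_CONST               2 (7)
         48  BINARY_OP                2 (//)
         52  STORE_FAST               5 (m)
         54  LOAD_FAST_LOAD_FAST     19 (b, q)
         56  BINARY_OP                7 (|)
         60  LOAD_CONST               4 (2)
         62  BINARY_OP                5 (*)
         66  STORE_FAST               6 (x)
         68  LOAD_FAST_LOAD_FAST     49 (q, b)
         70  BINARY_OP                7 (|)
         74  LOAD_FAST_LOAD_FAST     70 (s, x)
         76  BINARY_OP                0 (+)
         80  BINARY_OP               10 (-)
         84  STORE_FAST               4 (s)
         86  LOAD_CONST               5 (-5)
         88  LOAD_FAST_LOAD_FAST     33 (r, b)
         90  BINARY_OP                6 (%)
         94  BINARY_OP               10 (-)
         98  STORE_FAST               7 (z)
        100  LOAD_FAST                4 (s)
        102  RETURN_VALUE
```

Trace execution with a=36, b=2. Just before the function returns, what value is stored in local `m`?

5

LOAD_CONST → push 1. Stack: [1]
LOAD_FAST b → push 2. Stack: [1, 2]
BINARY_OP + → 1 + 2 = 3. Stack: [3]
STORE_FAST r → r=3. Stack: []
LOAD_CONST → push 7. Stack: [7]
LOAD_FAST a → push 36. Stack: [7, 36]
BINARY_OP + → 7 + 36 = 43. Stack: [43]
LOAD_FAST r → push 3. Stack: [43, 3]
BINARY_OP & → 43 & 3 = 3. Stack: [3]
STORE_FAST q → q=3. Stack: []
LOAD_CONST → push 10. Stack: [10]
LOAD_FAST q → push 3. Stack: [10, 3]
BINARY_OP * → 10 * 3 = 30. Stack: [30]
LOAD_FAST q → push 3. Stack: [30, 3]
BINARY_OP // → 30 // 3 = 10. Stack: [10]
STORE_FAST s → s=10. Stack: []
LOAD_FAST a → push 36. Stack: [36]
LOAD_CONST → push 7. Stack: [36, 7]
BINARY_OP // → 36 // 7 = 5. Stack: [5]
STORE_FAST m → m=5. Stack: []
LOAD_FAST_LOAD_FAST b,q → push 2,3. Stack: [2, 3]
BINARY_OP | → 2 | 3 = 3. Stack: [3]
LOAD_CONST → push 2. Stack: [3, 2]
BINARY_OP * → 3 * 2 = 6. Stack: [6]
STORE_FAST x → x=6. Stack: []
LOAD_FAST_LOAD_FAST q,b → push 3,2. Stack: [3, 2]
BINARY_OP | → 3 | 2 = 3. Stack: [3]
LOAD_FAST_LOAD_FAST s,x → push 10,6. Stack: [3, 10, 6]
BINARY_OP + → 10 + 6 = 16. Stack: [3, 16]
BINARY_OP - → 3 - 16 = -13. Stack: [-13]
STORE_FAST s → s=-13. Stack: []
LOAD_CONST → push -5. Stack: [-5]
LOAD_FAST_LOAD_FAST r,b → push 3,2. Stack: [-5, 3, 2]
BINARY_OP % → 3 % 2 = 1. Stack: [-5, 1]
BINARY_OP - → -5 - 1 = -6. Stack: [-6]
STORE_FAST z → z=-6. Stack: []
LOAD_FAST s → push -13. Stack: [-13]
RETURN_VALUE → return -13.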